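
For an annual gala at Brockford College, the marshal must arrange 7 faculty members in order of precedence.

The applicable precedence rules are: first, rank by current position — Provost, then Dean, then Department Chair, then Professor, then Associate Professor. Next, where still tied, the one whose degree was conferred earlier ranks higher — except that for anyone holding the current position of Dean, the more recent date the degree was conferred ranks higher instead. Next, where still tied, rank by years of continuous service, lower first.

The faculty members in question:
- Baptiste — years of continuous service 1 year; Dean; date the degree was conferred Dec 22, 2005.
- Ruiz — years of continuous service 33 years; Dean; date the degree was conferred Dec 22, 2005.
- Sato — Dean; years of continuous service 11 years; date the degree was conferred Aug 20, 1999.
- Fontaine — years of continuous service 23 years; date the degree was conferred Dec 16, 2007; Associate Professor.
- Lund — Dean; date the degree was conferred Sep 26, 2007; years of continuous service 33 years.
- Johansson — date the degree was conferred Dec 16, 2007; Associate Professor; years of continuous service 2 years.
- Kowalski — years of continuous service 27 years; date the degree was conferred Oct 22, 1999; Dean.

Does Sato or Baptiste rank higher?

Baptiste

By current position: Lund, Baptiste, Ruiz, Kowalski and Sato (Dean); then Johansson and Fontaine (Associate Professor).
Among Lund, Baptiste, Ruiz, Kowalski and Sato, by date the degree was conferred (later first) (reversed rule for this group): Lund (Sep 26, 2007) before Baptiste and Ruiz (Dec 22, 2005) before Kowalski (Oct 22, 1999) before Sato (Aug 20, 1999).
Among Baptiste and Ruiz, by years of continuous service (lower first): Baptiste (1 year) before Ruiz (33 years).
Johansson and Fontaine both have date the degree was conferred Dec 16, 2007, so the next rule applies.
Among Johansson and Fontaine, by years of continuous service (lower first): Johansson (2 years) before Fontaine (23 years).
So Baptiste takes precedence.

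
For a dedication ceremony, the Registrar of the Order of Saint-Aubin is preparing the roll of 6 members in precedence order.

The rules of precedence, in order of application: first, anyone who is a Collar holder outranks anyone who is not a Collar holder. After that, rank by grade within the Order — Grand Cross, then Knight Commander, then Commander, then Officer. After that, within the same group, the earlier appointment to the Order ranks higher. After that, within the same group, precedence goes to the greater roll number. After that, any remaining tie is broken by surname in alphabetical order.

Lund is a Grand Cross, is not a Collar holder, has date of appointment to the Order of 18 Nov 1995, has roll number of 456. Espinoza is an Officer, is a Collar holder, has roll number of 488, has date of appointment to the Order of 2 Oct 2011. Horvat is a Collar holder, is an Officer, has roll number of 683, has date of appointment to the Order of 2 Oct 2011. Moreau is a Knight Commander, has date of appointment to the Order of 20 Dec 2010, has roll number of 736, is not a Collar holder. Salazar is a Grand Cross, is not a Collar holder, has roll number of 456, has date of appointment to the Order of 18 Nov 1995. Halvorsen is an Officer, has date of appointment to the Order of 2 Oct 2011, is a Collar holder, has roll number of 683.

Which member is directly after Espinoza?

By the first rule: Halvorsen, Horvat and Espinoza (each a Collar holder); then Lund, Salazar and Moreau (each not a Collar holder).
Halvorsen, Horvat and Espinoza are each Officer, so the next rule applies.
Halvorsen, Horvat and Espinoza all have date of appointment to the Order 2 Oct 2011, so the next rule applies.
Among Halvorsen, Horvat and Espinoza, by roll number (higher first): Halvorsen and Horvat (683) before Espinoza (488).
Among Halvorsen and Horvat, alphabetically by surname: Halvorsen before Horvat.
Among Lund, Salazar and Moreau, by grade within the Order: Lund and Salazar (Grand Cross) before Moreau (Knight Commander).
Lund and Salazar both have date of appointment to the Order 18 Nov 1995, so the next rule applies.
Lund and Salazar both have roll number 456, so the next rule applies.
Among Lund and Salazar, alphabetically by surname: Lund before Salazar.
Order: Halvorsen, Horvat, Espinoza, Lund, Salazar, Moreau.

Lund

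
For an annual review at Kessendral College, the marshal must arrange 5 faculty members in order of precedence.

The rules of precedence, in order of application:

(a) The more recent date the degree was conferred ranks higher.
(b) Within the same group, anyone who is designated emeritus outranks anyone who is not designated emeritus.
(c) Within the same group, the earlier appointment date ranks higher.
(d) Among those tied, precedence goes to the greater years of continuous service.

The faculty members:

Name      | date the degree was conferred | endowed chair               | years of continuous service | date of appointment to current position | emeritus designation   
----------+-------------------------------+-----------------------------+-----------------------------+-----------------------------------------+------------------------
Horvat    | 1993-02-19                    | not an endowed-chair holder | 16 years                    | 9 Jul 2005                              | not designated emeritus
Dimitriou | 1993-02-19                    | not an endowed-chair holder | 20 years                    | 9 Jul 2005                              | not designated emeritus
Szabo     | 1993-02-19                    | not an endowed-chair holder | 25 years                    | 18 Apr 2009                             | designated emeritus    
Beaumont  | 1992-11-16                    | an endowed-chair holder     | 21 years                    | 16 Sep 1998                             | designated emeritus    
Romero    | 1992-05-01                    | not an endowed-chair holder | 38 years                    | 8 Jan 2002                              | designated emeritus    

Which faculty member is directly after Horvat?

Beaumont

By date the degree was conferred (later first): Szabo, Dimitriou and Horvat (each 1993-02-19); then Beaumont (1992-11-16); then Romero (1992-05-01).
Among Szabo, Dimitriou and Horvat, designated emeritus before not designated emeritus: Szabo (designated emeritus) before Dimitriou and Horvat (not designated emeritus).
Dimitriou and Horvat both have date of appointment to current position 9 Jul 2005, so the next rule applies.
Among Dimitriou and Horvat, by years of continuous service (higher first): Dimitriou (20 years) before Horvat (16 years).
Order: Szabo, Dimitriou, Horvat, Beaumont, Romero.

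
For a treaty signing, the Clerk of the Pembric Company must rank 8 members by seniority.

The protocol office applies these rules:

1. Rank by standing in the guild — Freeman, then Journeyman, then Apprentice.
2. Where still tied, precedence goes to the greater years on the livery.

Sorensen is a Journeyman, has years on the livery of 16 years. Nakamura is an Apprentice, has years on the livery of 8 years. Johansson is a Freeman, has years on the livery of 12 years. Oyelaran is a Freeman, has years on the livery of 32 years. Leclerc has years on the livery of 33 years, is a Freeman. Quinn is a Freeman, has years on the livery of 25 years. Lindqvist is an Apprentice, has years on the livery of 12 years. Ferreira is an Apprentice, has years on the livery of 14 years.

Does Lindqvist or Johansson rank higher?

By standing in the guild: Leclerc, Oyelaran, Quinn and Johansson (Freeman); then Sorensen (Journeyman); then Ferreira, Lindqvist and Nakamura (Apprentice).
Among Leclerc, Oyelaran, Quinn and Johansson, by years on the livery (higher first): Leclerc (33 years) before Oyelaran (32 years) before Quinn (25 years) before Johansson (12 years).
Among Ferreira, Lindqvist and Nakamura, by years on the livery (higher first): Ferreira (14 years) before Lindqvist (12 years) before Nakamura (8 years).
So Johansson takes precedence.

Johansson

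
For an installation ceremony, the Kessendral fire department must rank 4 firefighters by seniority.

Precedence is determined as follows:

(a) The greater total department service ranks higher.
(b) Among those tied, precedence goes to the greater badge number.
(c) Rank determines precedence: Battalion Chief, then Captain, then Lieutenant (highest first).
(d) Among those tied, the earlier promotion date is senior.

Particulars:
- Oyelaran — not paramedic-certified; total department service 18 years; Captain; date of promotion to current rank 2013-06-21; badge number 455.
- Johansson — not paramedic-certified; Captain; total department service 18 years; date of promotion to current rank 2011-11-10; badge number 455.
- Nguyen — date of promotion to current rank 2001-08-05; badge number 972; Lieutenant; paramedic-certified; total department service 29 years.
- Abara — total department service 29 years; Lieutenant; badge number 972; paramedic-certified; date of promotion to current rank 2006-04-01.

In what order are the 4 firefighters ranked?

Nguyen, Abara, Johansson, Oyelaran

By total department service (higher first): Nguyen and Abara (both 29 years); then Johansson and Oyelaran (both 18 years).
Nguyen and Abara both have badge number 972, so the next rule applies.
Nguyen and Abara are each Lieutenant, so the next rule applies.
Among Nguyen and Abara, by date of promotion to current rank (earlier first): Nguyen (2001-08-05) before Abara (2006-04-01).
Johansson and Oyelaran both have badge number 455, so the next rule applies.
Johansson and Oyelaran are each Captain, so the next rule applies.
Among Johansson and Oyelaran, by date of promotion to current rank (earlier first): Johansson (2011-11-10) before Oyelaran (2013-06-21).
Full order: Nguyen, Abara, Johansson, Oyelaran.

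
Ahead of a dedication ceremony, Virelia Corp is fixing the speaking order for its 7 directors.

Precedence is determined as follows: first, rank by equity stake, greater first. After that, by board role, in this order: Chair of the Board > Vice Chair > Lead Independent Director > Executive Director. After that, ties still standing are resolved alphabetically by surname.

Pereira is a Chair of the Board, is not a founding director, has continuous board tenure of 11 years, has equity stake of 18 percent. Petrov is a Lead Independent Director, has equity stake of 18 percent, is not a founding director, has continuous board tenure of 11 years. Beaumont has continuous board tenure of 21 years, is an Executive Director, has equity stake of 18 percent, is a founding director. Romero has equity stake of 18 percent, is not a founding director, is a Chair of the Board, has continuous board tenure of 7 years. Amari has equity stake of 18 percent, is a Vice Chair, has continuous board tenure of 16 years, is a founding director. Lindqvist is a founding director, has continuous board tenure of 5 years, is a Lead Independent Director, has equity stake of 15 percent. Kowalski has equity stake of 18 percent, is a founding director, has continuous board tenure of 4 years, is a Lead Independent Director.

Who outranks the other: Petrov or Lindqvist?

Petrov

By equity stake (higher first): Pereira, Romero, Amari, Kowalski, Petrov and Beaumont (each 18 percent); then Lindqvist (15 percent).
Among Pereira, Romero, Amari, Kowalski, Petrov and Beaumont, by board role: Pereira and Romero (Chair of the Board) before Amari (Vice Chair) before Kowalski and Petrov (Lead Independent Director) before Beaumont (Executive Director).
Among Pereira and Romero, alphabetically by surname: Pereira before Romero.
Among Kowalski and Petrov, alphabetically by surname: Kowalski before Petrov.
So Petrov takes precedence.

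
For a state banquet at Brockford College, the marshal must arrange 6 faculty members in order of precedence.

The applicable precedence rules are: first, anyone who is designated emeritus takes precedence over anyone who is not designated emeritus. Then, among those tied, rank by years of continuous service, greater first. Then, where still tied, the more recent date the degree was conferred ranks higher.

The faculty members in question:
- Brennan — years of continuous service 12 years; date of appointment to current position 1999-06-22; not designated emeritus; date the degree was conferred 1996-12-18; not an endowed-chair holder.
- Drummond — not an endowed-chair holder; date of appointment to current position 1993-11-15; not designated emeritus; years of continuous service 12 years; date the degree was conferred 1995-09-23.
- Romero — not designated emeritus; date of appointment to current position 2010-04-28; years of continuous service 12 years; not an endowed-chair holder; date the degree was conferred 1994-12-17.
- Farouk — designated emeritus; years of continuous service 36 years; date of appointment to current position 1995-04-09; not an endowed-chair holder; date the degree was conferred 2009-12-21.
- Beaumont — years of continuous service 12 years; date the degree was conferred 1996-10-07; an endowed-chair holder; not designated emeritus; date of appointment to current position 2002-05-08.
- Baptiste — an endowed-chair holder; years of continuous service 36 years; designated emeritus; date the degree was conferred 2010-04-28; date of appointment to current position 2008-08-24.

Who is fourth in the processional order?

By the first rule: Baptiste and Farouk (both designated emeritus); then Brennan, Beaumont, Drummond and Romero (each not designated emeritus).
Baptiste and Farouk both have years of continuous service 36 years, so the next rule applies.
Among Baptiste and Farouk, by date the degree was conferred (later first): Baptiste (2010-04-28) before Farouk (2009-12-21).
Brennan, Beaumont, Drummond and Romero all have years of continuous service 12 years, so the next rule applies.
Among Brennan, Beaumont, Drummond and Romero, by date the degree was conferred (later first): Brennan (1996-12-18) before Beaumont (1996-10-07) before Drummond (1995-09-23) before Romero (1994-12-17).
Order: Baptiste, Farouk, Brennan, Beaumont, Drummond, Romero.

Beaumont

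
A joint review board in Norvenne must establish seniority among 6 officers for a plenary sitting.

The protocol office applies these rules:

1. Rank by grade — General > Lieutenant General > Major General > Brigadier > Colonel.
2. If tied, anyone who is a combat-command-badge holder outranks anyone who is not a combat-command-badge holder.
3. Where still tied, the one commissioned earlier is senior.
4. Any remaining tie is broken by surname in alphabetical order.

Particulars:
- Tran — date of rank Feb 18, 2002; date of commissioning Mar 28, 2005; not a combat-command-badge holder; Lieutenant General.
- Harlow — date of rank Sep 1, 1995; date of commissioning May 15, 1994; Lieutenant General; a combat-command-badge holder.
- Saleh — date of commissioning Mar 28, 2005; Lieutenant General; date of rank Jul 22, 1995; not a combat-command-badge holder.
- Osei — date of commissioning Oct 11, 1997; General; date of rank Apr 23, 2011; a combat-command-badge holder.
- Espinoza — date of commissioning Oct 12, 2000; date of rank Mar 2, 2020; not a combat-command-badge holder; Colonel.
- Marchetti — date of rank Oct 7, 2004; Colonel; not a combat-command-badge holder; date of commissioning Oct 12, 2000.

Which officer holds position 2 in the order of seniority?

Harlow

By grade: Osei (General); then Harlow, Saleh and Tran (Lieutenant General); then Espinoza and Marchetti (Colonel).
Among Harlow, Saleh and Tran, a combat-command-badge holder before not a combat-command-badge holder: Harlow (a combat-command-badge holder) before Saleh and Tran (not a combat-command-badge holder).
Saleh and Tran both have date of commissioning Mar 28, 2005, so the next rule applies.
Among Saleh and Tran, alphabetically by surname: Saleh before Tran.
Espinoza and Marchetti are each not a combat-command-badge holder, so the next rule applies.
Espinoza and Marchetti both have date of commissioning Oct 12, 2000, so the next rule applies.
Among Espinoza and Marchetti, alphabetically by surname: Espinoza before Marchetti.
Order: Osei, Harlow, Saleh, Tran, Espinoza, Marchetti.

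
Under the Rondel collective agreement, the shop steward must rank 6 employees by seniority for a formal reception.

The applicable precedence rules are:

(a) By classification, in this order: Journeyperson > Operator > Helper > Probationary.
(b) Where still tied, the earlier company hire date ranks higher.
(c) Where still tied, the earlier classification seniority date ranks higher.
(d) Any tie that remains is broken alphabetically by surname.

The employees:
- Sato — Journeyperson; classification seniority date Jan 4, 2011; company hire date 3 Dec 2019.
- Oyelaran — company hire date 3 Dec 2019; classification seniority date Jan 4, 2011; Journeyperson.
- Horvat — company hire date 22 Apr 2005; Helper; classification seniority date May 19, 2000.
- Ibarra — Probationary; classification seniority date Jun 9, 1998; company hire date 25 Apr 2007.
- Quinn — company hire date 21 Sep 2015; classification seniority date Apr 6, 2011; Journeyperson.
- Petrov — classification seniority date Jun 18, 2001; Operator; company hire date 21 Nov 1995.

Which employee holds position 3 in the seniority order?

By classification: Quinn, Oyelaran and Sato (Journeyperson); then Petrov (Operator); then Horvat (Helper); then Ibarra (Probationary).
Among Quinn, Oyelaran and Sato, by company hire date (earlier first): Quinn (21 Sep 2015) before Oyelaran and Sato (3 Dec 2019).
Oyelaran and Sato both have classification seniority date Jan 4, 2011, so the next rule applies.
Among Oyelaran and Sato, alphabetically by surname: Oyelaran before Sato.
Order: Quinn, Oyelaran, Sato, Petrov, Horvat, Ibarra.

Sato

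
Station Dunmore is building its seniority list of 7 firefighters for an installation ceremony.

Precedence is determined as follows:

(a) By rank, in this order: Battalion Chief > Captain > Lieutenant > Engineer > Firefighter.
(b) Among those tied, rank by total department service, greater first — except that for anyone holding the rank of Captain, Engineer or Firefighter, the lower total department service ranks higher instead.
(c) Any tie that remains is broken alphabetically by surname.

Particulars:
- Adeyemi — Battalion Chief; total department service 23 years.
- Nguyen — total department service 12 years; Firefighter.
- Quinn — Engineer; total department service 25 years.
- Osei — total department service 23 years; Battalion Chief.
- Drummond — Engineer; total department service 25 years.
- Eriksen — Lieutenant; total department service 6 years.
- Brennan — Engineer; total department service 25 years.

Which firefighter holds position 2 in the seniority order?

Osei

By rank: Adeyemi and Osei (Battalion Chief); then Eriksen (Lieutenant); then Brennan, Drummond and Quinn (Engineer); then Nguyen (Firefighter).
Adeyemi and Osei both have total department service 23 years, so the next rule applies.
Among Adeyemi and Osei, alphabetically by surname: Adeyemi before Osei.
Brennan, Drummond and Quinn all have total department service 25 years, so the next rule applies.
Among Brennan, Drummond and Quinn, alphabetically by surname: Brennan before Drummond before Quinn.
Order: Adeyemi, Osei, Eriksen, Brennan, Drummond, Quinn, Nguyen.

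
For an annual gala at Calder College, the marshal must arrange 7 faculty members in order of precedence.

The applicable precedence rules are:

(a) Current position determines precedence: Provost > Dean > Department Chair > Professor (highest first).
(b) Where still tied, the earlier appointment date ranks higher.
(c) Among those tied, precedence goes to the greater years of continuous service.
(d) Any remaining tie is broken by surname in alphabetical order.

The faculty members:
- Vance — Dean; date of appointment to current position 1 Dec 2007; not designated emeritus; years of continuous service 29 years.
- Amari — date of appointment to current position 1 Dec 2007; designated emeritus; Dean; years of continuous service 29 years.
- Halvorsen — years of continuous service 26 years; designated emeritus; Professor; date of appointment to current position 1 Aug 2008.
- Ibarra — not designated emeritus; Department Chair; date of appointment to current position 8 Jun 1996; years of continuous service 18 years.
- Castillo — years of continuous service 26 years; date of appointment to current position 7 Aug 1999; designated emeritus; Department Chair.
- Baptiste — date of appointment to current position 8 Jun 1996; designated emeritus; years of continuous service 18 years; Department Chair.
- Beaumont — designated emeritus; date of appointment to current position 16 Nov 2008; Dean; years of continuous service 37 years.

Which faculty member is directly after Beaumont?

By current position: Amari, Vance and Beaumont (Dean); then Baptiste, Ibarra and Castillo (Department Chair); then Halvorsen (Professor).
Among Amari, Vance and Beaumont, by date of appointment to current position (earlier first): Amari and Vance (1 Dec 2007) before Beaumont (16 Nov 2008).
Amari and Vance both have years of continuous service 29 years, so the next rule applies.
Among Amari and Vance, alphabetically by surname: Amari before Vance.
Among Baptiste, Ibarra and Castillo, by date of appointment to current position (earlier first): Baptiste and Ibarra (8 Jun 1996) before Castillo (7 Aug 1999).
Baptiste and Ibarra both have years of continuous service 18 years, so the next rule applies.
Among Baptiste and Ibarra, alphabetically by surname: Baptiste before Ibarra.
Order: Amari, Vance, Beaumont, Baptiste, Ibarra, Castillo, Halvorsen.

Baptiste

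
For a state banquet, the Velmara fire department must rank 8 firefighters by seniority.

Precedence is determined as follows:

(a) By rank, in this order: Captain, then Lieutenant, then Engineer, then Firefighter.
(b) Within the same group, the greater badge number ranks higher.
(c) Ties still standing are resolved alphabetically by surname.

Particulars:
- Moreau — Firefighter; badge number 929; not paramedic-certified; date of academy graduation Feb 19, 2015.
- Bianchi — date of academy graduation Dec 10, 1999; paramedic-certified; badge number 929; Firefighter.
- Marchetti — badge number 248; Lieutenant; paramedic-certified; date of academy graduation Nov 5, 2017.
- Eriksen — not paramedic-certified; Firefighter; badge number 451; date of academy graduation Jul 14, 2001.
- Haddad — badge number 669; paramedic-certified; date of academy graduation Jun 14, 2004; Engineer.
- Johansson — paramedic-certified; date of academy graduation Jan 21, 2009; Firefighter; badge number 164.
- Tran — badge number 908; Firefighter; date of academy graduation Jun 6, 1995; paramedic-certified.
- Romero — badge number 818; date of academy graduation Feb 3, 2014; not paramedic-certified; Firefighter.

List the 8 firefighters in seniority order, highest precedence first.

Marchetti, Haddad, Bianchi, Moreau, Tran, Romero, Eriksen, Johansson

By rank: Marchetti (Lieutenant); then Haddad (Engineer); then Bianchi, Moreau, Tran, Romero, Eriksen and Johansson (Firefighter).
Among Bianchi, Moreau, Tran, Romero, Eriksen and Johansson, by badge number (higher first): Bianchi and Moreau (929) before Tran (908) before Romero (818) before Eriksen (451) before Johansson (164).
Among Bianchi and Moreau, alphabetically by surname: Bianchi before Moreau.
Full order: Marchetti, Haddad, Bianchi, Moreau, Tran, Romero, Eriksen, Johansson.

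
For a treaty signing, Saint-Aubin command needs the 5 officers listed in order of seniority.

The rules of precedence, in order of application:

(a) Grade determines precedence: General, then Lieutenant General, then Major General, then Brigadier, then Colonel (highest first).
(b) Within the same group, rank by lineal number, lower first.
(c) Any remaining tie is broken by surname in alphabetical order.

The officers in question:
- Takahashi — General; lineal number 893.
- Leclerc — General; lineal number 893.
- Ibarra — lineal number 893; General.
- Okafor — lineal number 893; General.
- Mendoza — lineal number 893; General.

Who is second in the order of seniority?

By grade: Ibarra, Leclerc, Mendoza, Okafor and Takahashi (General).
Ibarra, Leclerc, Mendoza, Okafor and Takahashi all have lineal number 893, so the next rule applies.
Among Ibarra, Leclerc, Mendoza, Okafor and Takahashi, alphabetically by surname: Ibarra before Leclerc before Mendoza before Okafor before Takahashi.
Order: Ibarra, Leclerc, Mendoza, Okafor, Takahashi.

Leclerc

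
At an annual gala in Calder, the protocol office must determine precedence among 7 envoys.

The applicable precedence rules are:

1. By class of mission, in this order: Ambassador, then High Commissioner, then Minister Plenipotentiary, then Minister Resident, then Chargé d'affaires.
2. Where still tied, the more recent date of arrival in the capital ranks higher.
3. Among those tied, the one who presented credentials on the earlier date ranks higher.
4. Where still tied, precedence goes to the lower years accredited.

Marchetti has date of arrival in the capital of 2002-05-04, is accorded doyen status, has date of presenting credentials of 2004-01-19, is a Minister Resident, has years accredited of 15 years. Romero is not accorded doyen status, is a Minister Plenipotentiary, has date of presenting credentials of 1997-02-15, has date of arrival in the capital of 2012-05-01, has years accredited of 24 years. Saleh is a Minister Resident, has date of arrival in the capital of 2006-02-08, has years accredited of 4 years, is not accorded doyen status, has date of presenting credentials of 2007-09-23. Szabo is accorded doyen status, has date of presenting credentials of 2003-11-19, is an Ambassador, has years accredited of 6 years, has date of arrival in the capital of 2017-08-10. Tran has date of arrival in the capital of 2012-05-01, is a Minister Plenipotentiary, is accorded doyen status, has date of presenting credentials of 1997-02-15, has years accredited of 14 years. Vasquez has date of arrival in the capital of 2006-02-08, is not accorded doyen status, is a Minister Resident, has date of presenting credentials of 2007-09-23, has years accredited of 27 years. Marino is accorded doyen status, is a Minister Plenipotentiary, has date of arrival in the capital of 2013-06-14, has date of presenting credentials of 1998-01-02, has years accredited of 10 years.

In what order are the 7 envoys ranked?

By class of mission: Szabo (Ambassador); then Marino, Tran and Romero (Minister Plenipotentiary); then Saleh, Vasquez and Marchetti (Minister Resident).
Among Marino, Tran and Romero, by date of arrival in the capital (later first): Marino (2013-06-14) before Tran and Romero (2012-05-01).
Tran and Romero both have date of presenting credentials 1997-02-15, so the next rule applies.
Among Tran and Romero, by years accredited (lower first): Tran (14 years) before Romero (24 years).
Among Saleh, Vasquez and Marchetti, by date of arrival in the capital (later first): Saleh and Vasquez (2006-02-08) before Marchetti (2002-05-04).
Saleh and Vasquez both have date of presenting credentials 2007-09-23, so the next rule applies.
Among Saleh and Vasquez, by years accredited (lower first): Saleh (4 years) before Vasquez (27 years).
Full order: Szabo, Marino, Tran, Romero, Saleh, Vasquez, Marchetti.

Szabo, Marino, Tran, Romero, Saleh, Vasquez, Marchetti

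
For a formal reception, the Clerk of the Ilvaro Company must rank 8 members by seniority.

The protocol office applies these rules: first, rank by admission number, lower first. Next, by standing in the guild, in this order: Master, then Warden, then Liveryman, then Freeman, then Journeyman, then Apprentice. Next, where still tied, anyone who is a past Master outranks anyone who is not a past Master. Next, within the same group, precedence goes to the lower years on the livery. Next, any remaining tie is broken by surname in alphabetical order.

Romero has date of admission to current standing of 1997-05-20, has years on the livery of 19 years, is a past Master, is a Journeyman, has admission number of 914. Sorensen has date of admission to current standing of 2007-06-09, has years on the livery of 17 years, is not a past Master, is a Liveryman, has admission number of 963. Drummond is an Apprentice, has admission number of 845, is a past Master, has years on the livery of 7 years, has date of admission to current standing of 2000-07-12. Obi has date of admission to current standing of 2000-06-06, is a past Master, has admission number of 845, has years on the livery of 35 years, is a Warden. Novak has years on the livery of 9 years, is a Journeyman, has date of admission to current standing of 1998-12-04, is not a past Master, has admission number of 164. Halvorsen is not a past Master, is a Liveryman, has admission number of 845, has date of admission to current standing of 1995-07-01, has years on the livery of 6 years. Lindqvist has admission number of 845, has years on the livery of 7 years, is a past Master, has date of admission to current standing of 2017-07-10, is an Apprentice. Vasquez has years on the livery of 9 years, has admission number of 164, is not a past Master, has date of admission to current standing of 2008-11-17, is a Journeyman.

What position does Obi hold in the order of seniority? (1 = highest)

By admission number (lower first): Novak and Vasquez (both 164); then Obi, Halvorsen, Drummond and Lindqvist (each 845); then Romero (914); then Sorensen (963).
Novak and Vasquez are each Journeyman, so the next rule applies.
Novak and Vasquez are each not a past Master, so the next rule applies.
Novak and Vasquez both have years on the livery 9 years, so the next rule applies.
Among Novak and Vasquez, alphabetically by surname: Novak before Vasquez.
Among Obi, Halvorsen, Drummond and Lindqvist, by standing in the guild: Obi (Warden) before Halvorsen (Liveryman) before Drummond and Lindqvist (Apprentice).
Drummond and Lindqvist are each a past Master, so the next rule applies.
Drummond and Lindqvist both have years on the livery 7 years, so the next rule applies.
Among Drummond and Lindqvist, alphabetically by surname: Drummond before Lindqvist.
Order: Novak, Vasquez, Obi, Halvorsen, Drummond, Lindqvist, Romero, Sorensen. So position 3.

3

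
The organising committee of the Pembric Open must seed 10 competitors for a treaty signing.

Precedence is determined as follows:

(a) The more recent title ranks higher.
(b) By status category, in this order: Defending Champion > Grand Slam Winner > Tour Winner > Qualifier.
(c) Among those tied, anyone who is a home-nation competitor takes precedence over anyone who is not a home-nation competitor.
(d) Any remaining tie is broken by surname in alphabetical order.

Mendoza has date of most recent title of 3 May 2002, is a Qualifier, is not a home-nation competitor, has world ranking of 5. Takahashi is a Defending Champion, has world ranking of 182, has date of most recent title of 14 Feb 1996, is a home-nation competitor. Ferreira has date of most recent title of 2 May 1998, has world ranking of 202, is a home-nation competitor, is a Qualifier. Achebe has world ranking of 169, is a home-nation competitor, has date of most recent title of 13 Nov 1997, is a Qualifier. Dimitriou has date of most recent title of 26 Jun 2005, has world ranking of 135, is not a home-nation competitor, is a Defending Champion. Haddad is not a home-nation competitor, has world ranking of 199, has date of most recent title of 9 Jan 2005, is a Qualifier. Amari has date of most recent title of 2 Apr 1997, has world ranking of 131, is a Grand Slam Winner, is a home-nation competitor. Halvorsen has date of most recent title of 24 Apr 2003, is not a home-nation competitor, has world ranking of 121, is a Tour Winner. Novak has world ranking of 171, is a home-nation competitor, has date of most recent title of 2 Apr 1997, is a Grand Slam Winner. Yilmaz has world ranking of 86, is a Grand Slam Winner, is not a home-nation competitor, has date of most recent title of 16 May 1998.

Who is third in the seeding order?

Halvorsen

By date of most recent title (later first): Dimitriou (26 Jun 2005); then Haddad (9 Jan 2005); then Halvorsen (24 Apr 2003); then Mendoza (3 May 2002); then Yilmaz (16 May 1998); then Ferreira (2 May 1998); then Achebe (13 Nov 1997); then Amari and Novak (both 2 Apr 1997); then Takahashi (14 Feb 1996).
Amari and Novak are each Grand Slam Winner, so the next rule applies.
Amari and Novak are each a home-nation competitor, so the next rule applies.
Among Amari and Novak, alphabetically by surname: Amari before Novak.
Order: Dimitriou, Haddad, Halvorsen, Mendoza, Yilmaz, Ferreira, Achebe, Amari, Novak, Takahashi.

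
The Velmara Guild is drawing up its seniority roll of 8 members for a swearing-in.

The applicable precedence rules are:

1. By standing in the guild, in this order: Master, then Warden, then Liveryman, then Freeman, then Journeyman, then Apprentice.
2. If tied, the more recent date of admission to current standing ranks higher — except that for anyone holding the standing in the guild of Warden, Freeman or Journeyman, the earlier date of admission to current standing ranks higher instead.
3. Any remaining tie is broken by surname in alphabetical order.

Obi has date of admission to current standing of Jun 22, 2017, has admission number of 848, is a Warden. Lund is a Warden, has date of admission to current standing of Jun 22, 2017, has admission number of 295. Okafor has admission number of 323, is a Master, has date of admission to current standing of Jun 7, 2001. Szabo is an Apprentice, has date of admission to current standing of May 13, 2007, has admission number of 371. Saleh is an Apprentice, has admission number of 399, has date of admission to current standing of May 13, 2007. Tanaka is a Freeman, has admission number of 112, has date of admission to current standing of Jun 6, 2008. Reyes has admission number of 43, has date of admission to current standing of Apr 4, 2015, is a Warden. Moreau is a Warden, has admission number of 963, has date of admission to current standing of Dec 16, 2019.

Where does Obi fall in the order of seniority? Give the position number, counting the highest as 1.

4

By standing in the guild: Okafor (Master); then Reyes, Lund, Obi and Moreau (Warden); then Tanaka (Freeman); then Saleh and Szabo (Apprentice).
Among Reyes, Lund, Obi and Moreau, by date of admission to current standing (earlier first) (reversed rule for this group): Reyes (Apr 4, 2015) before Lund and Obi (Jun 22, 2017) before Moreau (Dec 16, 2019).
Among Lund and Obi, alphabetically by surname: Lund before Obi.
Saleh and Szabo both have date of admission to current standing May 13, 2007, so the next rule applies.
Among Saleh and Szabo, alphabetically by surname: Saleh before Szabo.
Order: Okafor, Reyes, Lund, Obi, Moreau, Tanaka, Saleh, Szabo. So position 4.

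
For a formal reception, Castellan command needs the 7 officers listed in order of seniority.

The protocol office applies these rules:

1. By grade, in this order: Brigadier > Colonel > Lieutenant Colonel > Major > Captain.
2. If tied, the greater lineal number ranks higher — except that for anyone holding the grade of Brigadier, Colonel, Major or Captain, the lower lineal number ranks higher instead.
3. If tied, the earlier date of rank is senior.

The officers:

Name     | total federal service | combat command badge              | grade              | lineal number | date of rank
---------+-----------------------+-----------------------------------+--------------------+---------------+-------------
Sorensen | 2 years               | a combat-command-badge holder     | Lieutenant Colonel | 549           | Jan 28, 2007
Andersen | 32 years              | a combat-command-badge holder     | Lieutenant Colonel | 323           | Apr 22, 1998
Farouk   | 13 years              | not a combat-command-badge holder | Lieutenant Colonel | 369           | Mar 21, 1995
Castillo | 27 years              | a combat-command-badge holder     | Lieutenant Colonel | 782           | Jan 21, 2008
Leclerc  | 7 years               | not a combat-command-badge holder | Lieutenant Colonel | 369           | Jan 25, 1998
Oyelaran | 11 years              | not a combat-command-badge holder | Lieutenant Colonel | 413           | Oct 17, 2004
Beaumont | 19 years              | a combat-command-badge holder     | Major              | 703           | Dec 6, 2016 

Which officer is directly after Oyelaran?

Farouk

By grade: Castillo, Sorensen, Oyelaran, Farouk, Leclerc and Andersen (Lieutenant Colonel); then Beaumont (Major).
Among Castillo, Sorensen, Oyelaran, Farouk, Leclerc and Andersen, by lineal number (higher first): Castillo (782) before Sorensen (549) before Oyelaran (413) before Farouk and Leclerc (369) before Andersen (323).
Among Farouk and Leclerc, by date of rank (earlier first): Farouk (Mar 21, 1995) before Leclerc (Jan 25, 1998).
Order: Castillo, Sorensen, Oyelaran, Farouk, Leclerc, Andersen, Beaumont.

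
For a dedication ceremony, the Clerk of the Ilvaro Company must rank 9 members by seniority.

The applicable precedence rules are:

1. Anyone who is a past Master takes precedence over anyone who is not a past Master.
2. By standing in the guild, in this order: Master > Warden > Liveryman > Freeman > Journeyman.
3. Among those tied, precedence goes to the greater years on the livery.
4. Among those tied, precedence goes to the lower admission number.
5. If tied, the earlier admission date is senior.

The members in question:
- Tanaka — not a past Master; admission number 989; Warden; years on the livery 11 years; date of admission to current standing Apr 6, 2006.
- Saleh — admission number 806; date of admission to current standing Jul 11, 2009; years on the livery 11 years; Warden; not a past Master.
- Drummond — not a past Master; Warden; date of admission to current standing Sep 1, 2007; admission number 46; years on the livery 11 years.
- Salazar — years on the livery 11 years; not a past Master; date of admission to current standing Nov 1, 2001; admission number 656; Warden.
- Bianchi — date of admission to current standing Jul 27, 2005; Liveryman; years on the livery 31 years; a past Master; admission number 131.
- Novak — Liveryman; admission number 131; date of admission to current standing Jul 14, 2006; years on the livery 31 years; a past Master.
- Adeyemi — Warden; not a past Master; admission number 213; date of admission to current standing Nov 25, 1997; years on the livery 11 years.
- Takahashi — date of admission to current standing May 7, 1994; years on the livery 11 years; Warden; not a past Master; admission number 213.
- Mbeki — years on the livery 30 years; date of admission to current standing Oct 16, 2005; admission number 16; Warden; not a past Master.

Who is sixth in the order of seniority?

By the first rule: Bianchi and Novak (both a past Master); then Mbeki, Drummond, Takahashi, Adeyemi, Salazar, Saleh and Tanaka (each not a past Master).
Bianchi and Novak are each Liveryman, so the next rule applies.
Bianchi and Novak both have years on the livery 31 years, so the next rule applies.
Bianchi and Novak both have admission number 131, so the next rule applies.
Among Bianchi and Novak, by date of admission to current standing (earlier first): Bianchi (Jul 27, 2005) before Novak (Jul 14, 2006).
Mbeki, Drummond, Takahashi, Adeyemi, Salazar, Saleh and Tanaka are each Warden, so the next rule applies.
Among Mbeki, Drummond, Takahashi, Adeyemi, Salazar, Saleh and Tanaka, by years on the livery (higher first): Mbeki (30 years) before Drummond, Takahashi, Adeyemi, Salazar, Saleh and Tanaka (11 years).
Among Drummond, Takahashi, Adeyemi, Salazar, Saleh and Tanaka, by admission number (lower first): Drummond (46) before Takahashi and Adeyemi (213) before Salazar (656) before Saleh (806) before Tanaka (989).
Among Takahashi and Adeyemi, by date of admission to current standing (earlier first): Takahashi (May 7, 1994) before Adeyemi (Nov 25, 1997).
Order: Bianchi, Novak, Mbeki, Drummond, Takahashi, Adeyemi, Salazar, Saleh, Tanaka.

Adeyemi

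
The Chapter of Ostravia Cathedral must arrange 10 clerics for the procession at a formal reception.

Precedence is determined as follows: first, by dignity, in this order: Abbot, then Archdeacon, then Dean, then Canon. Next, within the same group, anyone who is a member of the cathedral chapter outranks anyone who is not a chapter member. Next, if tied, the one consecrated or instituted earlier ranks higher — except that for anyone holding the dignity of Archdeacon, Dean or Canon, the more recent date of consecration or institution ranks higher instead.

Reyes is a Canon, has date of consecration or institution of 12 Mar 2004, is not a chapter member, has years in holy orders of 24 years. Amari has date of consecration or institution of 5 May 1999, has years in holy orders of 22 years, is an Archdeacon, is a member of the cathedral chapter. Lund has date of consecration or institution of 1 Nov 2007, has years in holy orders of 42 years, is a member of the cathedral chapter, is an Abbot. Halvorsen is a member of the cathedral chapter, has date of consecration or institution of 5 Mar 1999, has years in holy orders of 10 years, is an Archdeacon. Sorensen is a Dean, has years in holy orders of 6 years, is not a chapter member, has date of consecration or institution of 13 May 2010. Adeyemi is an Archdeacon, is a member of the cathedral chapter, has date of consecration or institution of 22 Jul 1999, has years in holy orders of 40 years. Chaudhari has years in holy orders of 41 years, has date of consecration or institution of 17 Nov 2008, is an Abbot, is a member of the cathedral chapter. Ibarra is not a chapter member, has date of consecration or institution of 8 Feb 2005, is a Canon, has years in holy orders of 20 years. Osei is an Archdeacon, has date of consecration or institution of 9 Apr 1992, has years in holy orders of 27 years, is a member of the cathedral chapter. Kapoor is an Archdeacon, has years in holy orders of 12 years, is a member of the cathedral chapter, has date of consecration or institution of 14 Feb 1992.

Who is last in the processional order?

Reyes

By dignity: Lund and Chaudhari (Abbot); then Adeyemi, Amari, Halvorsen, Osei and Kapoor (Archdeacon); then Sorensen (Dean); then Ibarra and Reyes (Canon).
Lund and Chaudhari are each a member of the cathedral chapter, so the next rule applies.
Among Lund and Chaudhari, by date of consecration or institution (earlier first): Lund (1 Nov 2007) before Chaudhari (17 Nov 2008).
Adeyemi, Amari, Halvorsen, Osei and Kapoor are each a member of the cathedral chapter, so the next rule applies.
Among Adeyemi, Amari, Halvorsen, Osei and Kapoor, by date of consecration or institution (later first) (reversed rule for this group): Adeyemi (22 Jul 1999) before Amari (5 May 1999) before Halvorsen (5 Mar 1999) before Osei (9 Apr 1992) before Kapoor (14 Feb 1992).
Ibarra and Reyes are each not a chapter member, so the next rule applies.
Among Ibarra and Reyes, by date of consecration or institution (later first) (reversed rule for this group): Ibarra (8 Feb 2005) before Reyes (12 Mar 2004).
Order: Lund, Chaudhari, Adeyemi, Amari, Halvorsen, Osei, Kapoor, Sorensen, Ibarra, Reyes.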